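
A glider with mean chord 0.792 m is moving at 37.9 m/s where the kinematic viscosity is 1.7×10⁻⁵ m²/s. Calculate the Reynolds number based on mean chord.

Re = v·c/ν = 37.9 × 0.792 / (1.7×10⁻⁵) = 1.77×10^6

Re = 1.77×10^6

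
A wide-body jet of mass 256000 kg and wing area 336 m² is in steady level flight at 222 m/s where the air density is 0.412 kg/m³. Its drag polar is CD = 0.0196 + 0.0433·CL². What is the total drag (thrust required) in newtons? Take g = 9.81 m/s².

D = 1.47×10^5 N

In steady level flight, lift balances weight: W = mg = 256000 × 9.81 = 2.5114×10^6 N.
q = ½ρv² = ½ × 0.412 × 222² = 10150 Pa.
CL = W/(q·S) = 2.5114×10^6 / (10150 × 336) = 0.7362.
CD = 0.0196 + 0.0433 × 0.7362² = 0.04307.
D = q·S·CD = 10150 × 336 × 0.04307 = 1.469×10^5 N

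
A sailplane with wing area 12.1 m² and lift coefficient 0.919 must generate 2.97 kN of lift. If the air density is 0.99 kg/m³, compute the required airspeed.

v = 23.2 m/s

L = ½ρv²S·CL ⇒ v = √(2L/(ρ·S·CL))
v = √(2 × 2970 / (0.99 × 12.1 × 0.919)) = √539.6 = 23.2 m/s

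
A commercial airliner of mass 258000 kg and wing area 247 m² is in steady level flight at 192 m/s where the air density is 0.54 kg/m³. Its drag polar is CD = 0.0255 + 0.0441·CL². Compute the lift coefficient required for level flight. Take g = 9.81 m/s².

Level flight ⇒ L = W = m·g = 258000 × 9.81 = 2.531×10^6 N.
Dynamic pressure q = 0.5 × 0.54 × 192² = 9953 Pa.
CL = W/(q·S) = 2.531×10^6 / (9953 × 247) = 1.029.

CL = 1.03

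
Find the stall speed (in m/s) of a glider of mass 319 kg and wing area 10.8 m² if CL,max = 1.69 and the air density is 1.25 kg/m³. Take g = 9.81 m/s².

Weight W = mg = 319 × 9.81 = 3129 N.
V_stall = √(2W/(ρ·S·CL,max)) = √(2 × 3129 / (1.25 × 10.8 × 1.69))
V_stall = √274.3 = 16.6 m/s

V_stall = 16.6 m/s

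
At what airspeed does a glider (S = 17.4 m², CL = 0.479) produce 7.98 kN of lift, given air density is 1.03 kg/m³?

L = ½ρv²S·CL ⇒ v = √(2L/(ρ·S·CL))
v = √(2 × 7980 / (1.03 × 17.4 × 0.479)) = √1859 = 43.1 m/s

v = 43.1 m/s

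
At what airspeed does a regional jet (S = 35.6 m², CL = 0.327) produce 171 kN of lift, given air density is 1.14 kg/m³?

L = ½ρv²S·CL ⇒ v = √(2L/(ρ·S·CL))
v = √(2 × 1.71×10^5 / (1.14 × 35.6 × 0.327)) = √25770 = 161 m/s

v = 161 m/s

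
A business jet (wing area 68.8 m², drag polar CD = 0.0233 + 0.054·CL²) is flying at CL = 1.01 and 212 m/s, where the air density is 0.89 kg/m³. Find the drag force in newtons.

D = 1.08×10^5 N

CD = 0.0233 + 0.054 × 1.01² = 0.07839
D = ½ρv²S·CD = ½ × 0.89 × 212² × 68.8 × 0.07839 = 1.08×10^5 N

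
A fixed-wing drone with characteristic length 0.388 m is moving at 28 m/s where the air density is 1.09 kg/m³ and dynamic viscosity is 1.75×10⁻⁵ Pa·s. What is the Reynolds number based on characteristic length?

Re = ρ·v·c/μ = 1.09 × 28 × 0.388 / (1.75×10⁻⁵) = 6.77×10^5

Re = 6.77×10^5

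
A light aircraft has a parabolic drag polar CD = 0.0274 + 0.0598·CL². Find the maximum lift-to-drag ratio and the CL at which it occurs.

(L/D)max = 12.4, at CL = 0.677

For CD = CD0 + K·CL², (L/D)max occurs at CL* = √(CD0/K) and equals 1/(2√(K·CD0)).
(L/D)max = 1/(2√(0.0598 × 0.0274)) = 1/(2 × 0.04048) = 12.4
CL* = √(0.0274/0.0598) = 0.677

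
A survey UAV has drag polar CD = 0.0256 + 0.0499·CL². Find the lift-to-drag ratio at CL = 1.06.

L/D = 13

CD = 0.0256 + 0.0499 × 1.06² = 0.08167
L/D = CL/CD = 1.06 / 0.08167 = 13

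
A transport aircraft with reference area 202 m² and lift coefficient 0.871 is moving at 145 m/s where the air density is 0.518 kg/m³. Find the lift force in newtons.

L = ½ρv²S·CL = ½ × 0.518 × 145² × 202 × 0.871 = 9.58×10^5 N ≈ 958 kN

L = 9.58×10^5 N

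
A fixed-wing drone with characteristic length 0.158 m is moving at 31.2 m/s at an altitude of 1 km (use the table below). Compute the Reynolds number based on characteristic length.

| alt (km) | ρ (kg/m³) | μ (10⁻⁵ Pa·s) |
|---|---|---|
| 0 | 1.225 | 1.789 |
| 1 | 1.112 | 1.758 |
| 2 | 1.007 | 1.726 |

At 1 km, from the table: ρ = 1.112 kg/m³, μ = 1.758×10⁻⁵ Pa·s.
Re = ρ·v·c/μ = 1.112 × 31.2 × 0.158 / (1.758×10⁻⁵) = 3.12×10^5

Re = 3.12×10^5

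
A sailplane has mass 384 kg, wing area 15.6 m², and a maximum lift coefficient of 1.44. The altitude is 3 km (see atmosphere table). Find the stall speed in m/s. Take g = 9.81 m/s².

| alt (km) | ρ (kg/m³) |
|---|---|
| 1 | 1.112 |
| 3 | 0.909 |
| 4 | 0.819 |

V_stall = 19.2 m/s

At 3 km, from the table: ρ = 0.909 kg/m³.
Weight W = mg = 384 × 9.81 = 3767 N.
V_stall = √(2W/(ρ·S·CL,max)) = √(2 × 3767 / (0.909 × 15.6 × 1.44))
V_stall = √369 = 19.2 m/s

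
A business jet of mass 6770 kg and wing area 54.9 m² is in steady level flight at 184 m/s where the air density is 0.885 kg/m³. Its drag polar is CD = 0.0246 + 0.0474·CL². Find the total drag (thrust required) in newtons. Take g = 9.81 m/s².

Weight W = mg = 6770 × 9.81 = 66414 N; in level flight L = W.
q = ½ρv² = ½ × 0.885 × 184² = 14980 Pa.
Required CL = L/(qS) = 66414/(14980·54.9) = 0.08075.
CD = 0.0246 + 0.0474 × 0.08075² = 0.02491.
D = q·S·CD = 14980 × 54.9 × 0.02491 = 20490 N

D = 20500 N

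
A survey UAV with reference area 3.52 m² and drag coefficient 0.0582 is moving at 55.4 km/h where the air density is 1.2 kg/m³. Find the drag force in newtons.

Convert speed: v = 55.4 km/h ÷ 3.6 = 15.39 m/s.
Dynamic pressure q = ½ρv² = ½ × 1.2 × 15.39² = 142.1 Pa.
D = q·S·CD = 142.1 × 3.52 × 0.0582 = 29.1 N

D = 29.1 N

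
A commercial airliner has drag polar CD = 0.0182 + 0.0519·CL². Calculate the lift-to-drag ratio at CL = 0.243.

L/D = 11.4

CD = 0.0182 + 0.0519 × 0.243² = 0.02126
L/D = CL/CD = 0.243 / 0.02126 = 11.4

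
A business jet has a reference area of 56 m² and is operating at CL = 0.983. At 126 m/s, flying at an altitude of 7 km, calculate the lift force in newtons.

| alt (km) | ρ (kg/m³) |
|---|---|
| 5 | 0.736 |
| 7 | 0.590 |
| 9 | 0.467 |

At 7 km, from the table: ρ = 0.590 kg/m³.
Dynamic pressure q = ½ρv² = ½ × 0.59 × 126² = 4683 Pa.
L = q·S·CL = 4683 × 56 × 0.983 = 2.58×10^5 N ≈ 258 kN

L = 2.58×10^5 N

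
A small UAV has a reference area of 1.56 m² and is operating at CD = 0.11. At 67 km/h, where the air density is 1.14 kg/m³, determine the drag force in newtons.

D = 33.9 N

Convert speed: v = 67 km/h ÷ 3.6 = 18.61 m/s.
D = ½ρv²S·CD = ½ × 1.14 × 18.61² × 1.56 × 0.11 = 33.9 N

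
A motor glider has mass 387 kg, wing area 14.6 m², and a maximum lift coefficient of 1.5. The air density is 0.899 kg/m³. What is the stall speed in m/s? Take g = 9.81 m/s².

At stall, lift equals weight: L = W = m·g = 387 × 9.81 = 3796 N.
V_stall = √(2W/(ρ·S·CL,max)) = √(2 × 3796 / (0.899 × 14.6 × 1.5))
V_stall = √385.7 = 19.6 m/s

V_stall = 19.6 m/s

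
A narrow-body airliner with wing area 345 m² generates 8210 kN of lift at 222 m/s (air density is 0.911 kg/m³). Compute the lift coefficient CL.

From L = ½ρv²S·CL, rearranging gives CL = 2L/(ρv²S).
CL = 2 × 8.21×10^6 / (0.911 × 222² × 345) = 1.06

CL = 1.06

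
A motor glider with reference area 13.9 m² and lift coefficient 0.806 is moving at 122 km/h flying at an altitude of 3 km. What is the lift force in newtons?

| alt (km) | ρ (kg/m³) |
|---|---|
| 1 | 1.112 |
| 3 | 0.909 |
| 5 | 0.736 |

At 3 km, from the table: ρ = 0.909 kg/m³.
Convert speed: v = 122 km/h ÷ 3.6 = 33.89 m/s.
Dynamic pressure q = ½ρv² = ½ × 0.909 × 33.89² = 522 Pa.
L = q·S·CL = 522 × 13.9 × 0.806 = 5850 N ≈ 5.85 kN

L = 5850 N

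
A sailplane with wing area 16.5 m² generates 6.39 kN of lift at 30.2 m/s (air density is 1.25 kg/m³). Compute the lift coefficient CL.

From L = ½ρv²S·CL, rearranging gives CL = 2L/(ρv²S).
CL = 2 × 6390 / (1.25 × 30.2² × 16.5) = 0.679

CL = 0.679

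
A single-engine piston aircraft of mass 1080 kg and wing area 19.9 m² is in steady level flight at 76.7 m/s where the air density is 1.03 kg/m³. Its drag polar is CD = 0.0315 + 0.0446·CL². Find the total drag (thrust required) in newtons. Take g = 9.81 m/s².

D = 1980 N

In steady level flight, lift balances weight: W = mg = 1080 × 9.81 = 10595 N.
Dynamic pressure q = 0.5 × 1.03 × 76.7² = 3030 Pa.
Required CL = L/(qS) = 10595/(3030·19.9) = 0.1757.
CD = 0.0315 + 0.0446 × 0.1757² = 0.03288.
D = q·S·CD = 3030 × 19.9 × 0.03288 = 1982 N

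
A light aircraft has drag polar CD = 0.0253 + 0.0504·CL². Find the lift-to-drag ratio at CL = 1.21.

CD = 0.0253 + 0.0504 × 1.21² = 0.09909
L/D = CL/CD = 1.21 / 0.09909 = 12.2

L/D = 12.2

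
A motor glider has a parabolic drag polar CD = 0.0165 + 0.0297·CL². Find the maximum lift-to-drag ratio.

For CD = CD0 + K·CL², (L/D)max occurs at CL* = √(CD0/K) and equals 1/(2√(K·CD0)).
(L/D)max = 1/(2√(0.0297 × 0.0165)) = 1/(2 × 0.02214) = 22.6

(L/D)max = 22.6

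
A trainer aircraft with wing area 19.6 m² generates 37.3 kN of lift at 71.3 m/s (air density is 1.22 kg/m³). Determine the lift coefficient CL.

CL = 0.614

From L = ½ρv²S·CL, rearranging gives CL = 2L/(ρv²S).
CL = 2 × 37300 / (1.22 × 71.3² × 19.6) = 0.614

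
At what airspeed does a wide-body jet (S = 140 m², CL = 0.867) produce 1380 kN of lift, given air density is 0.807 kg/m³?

v = 168 m/s

L = ½ρv²S·CL ⇒ v = √(2L/(ρ·S·CL))
v = √(2 × 1.38×10^6 / (0.807 × 140 × 0.867)) = √28180 = 168 m/s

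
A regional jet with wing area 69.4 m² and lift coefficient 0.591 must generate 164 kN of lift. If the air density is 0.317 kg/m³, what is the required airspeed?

v = 159 m/s

L = ½ρv²S·CL ⇒ v = √(2L/(ρ·S·CL))
v = √(2 × 1.64×10^5 / (0.317 × 69.4 × 0.591)) = √25230 = 159 m/s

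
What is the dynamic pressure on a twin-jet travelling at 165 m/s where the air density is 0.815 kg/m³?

q = ½ρv² = ½ × 0.815 × 165² = 11100 Pa

q = 11100 Pa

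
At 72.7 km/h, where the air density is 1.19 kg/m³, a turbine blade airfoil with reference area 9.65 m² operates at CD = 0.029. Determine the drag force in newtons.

Convert speed: v = 72.7 km/h ÷ 3.6 = 20.19 m/s.
D = ½ρv²S·CD = ½ × 1.19 × 20.19² × 9.65 × 0.029 = 67.9 N

D = 67.9 N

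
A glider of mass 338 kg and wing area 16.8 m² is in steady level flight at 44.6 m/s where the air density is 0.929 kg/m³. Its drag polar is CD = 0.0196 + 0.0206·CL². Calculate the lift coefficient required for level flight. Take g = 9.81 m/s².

In steady level flight, lift balances weight: W = mg = 338 × 9.81 = 3315.8 N.
q = ½ρv² = ½ × 0.929 × 44.6² = 924 Pa.
Required CL = L/(qS) = 3315.8/(924·16.8) = 0.2136.

CL = 0.214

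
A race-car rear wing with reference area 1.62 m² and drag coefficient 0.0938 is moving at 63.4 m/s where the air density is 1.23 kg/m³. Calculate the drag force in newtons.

D = 376 N

Dynamic pressure q = ½ρv² = ½ × 1.23 × 63.4² = 2472 Pa.
D = q·S·CD = 2472 × 1.62 × 0.0938 = 376 N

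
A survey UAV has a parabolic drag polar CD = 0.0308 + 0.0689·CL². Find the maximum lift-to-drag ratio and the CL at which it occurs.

(L/D)max = 10.9, at CL = 0.669

For CD = CD0 + K·CL², (L/D)max occurs at CL* = √(CD0/K) and equals 1/(2√(K·CD0)).
(L/D)max = 1/(2√(0.0689 × 0.0308)) = 1/(2 × 0.04607) = 10.9
CL* = √(0.0308/0.0689) = 0.669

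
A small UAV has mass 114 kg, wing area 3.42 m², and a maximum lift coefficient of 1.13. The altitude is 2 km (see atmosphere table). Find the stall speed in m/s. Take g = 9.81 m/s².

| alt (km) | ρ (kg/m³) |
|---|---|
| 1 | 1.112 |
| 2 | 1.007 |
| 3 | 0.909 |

At 2 km, from the table: ρ = 1.007 kg/m³.
Weight W = mg = 114 × 9.81 = 1118 N.
From L = ½ρV²S·CL,max = W: V_stall = √(2W/(ρSCL,max)) = √(2·1118/(1.007·3.42·1.13))
V_stall = √574.7 = 24 m/s

V_stall = 24 m/s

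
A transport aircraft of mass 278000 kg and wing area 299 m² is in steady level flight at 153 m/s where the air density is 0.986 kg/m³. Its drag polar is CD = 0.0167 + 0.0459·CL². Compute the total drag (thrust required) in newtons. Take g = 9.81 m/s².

Level flight ⇒ L = W = m·g = 278000 × 9.81 = 2.7272×10^6 N.
Dynamic pressure q = 0.5 × 0.986 × 153² = 11540 Pa.
CL = W/(q·S) = 2.7272×10^6 / (11540 × 299) = 0.7903.
CD = 0.0167 + 0.0459 × 0.7903² = 0.04537.
D = q·S·CD = 11540 × 299 × 0.04537 = 1.566×10^5 N

D = 1.57×10^5 N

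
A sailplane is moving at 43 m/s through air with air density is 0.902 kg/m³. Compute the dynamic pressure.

q = ½ρv² = ½ × 0.902 × 43² = 834 Pa

q = 834 Pa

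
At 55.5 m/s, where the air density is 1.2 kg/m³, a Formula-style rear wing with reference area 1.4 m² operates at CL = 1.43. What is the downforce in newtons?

L = 3700 N

Dynamic pressure q = ½ρv² = ½ × 1.2 × 55.5² = 1848 Pa.
L = q·S·CL = 1848 × 1.4 × 1.43 = 3700 N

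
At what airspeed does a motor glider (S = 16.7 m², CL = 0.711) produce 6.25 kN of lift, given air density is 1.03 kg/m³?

L = ½ρv²S·CL ⇒ v = √(2L/(ρ·S·CL))
v = √(2 × 6250 / (1.03 × 16.7 × 0.711)) = √1022 = 32 m/s

v = 32 m/s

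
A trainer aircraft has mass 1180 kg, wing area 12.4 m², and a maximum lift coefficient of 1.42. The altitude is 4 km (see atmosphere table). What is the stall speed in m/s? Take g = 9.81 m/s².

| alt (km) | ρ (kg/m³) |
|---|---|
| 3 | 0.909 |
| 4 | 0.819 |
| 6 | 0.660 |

At 4 km, from the table: ρ = 0.819 kg/m³.
Stall occurs when L = W at CL,max. W = mg = 1180 × 9.81 = 11580 N.
From L = ½ρV²S·CL,max = W: V_stall = √(2W/(ρSCL,max)) = √(2·11580/(0.819·12.4·1.42))
V_stall = √1605 = 40.1 m/s

V_stall = 40.1 m/s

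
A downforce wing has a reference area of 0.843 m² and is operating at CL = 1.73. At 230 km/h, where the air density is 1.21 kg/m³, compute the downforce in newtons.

L = 3600 N

Convert speed: v = 230 km/h ÷ 3.6 = 63.89 m/s.
Dynamic pressure q = ½ρv² = ½ × 1.21 × 63.89² = 2469 Pa.
L = q·S·CL = 2469 × 0.843 × 1.73 = 3600 N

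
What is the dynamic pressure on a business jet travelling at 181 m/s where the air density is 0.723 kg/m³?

q = ½ρv² = ½ × 0.723 × 181² = 11800 Pa

q = 11800 Pa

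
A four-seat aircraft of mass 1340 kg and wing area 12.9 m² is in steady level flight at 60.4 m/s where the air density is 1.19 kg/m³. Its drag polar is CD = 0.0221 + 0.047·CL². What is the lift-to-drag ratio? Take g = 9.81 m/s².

L/D = 14.5

Weight W = mg = 1340 × 9.81 = 13145 N; in level flight L = W.
Dynamic pressure q = 0.5 × 1.19 × 60.4² = 2171 Pa.
CL = 2W/(ρv²S) = 2×13145/(1.19×60.4²×12.9) = 0.4695.
CD = 0.0221 + 0.047 × 0.4695² = 0.03246.
L/D = CL/CD = 0.4695 / 0.03246 = 14.5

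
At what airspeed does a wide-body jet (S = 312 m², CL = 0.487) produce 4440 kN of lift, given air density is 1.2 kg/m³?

v = 221 m/s

L = ½ρv²S·CL ⇒ v = √(2L/(ρ·S·CL))
v = √(2 × 4.44×10^6 / (1.2 × 312 × 0.487)) = √48700 = 221 m/s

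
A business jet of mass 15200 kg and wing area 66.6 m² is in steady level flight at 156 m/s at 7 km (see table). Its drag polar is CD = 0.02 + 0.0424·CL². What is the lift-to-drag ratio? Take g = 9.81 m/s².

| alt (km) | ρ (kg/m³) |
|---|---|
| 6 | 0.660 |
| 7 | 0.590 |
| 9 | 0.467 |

At 7 km, from the table: ρ = 0.590 kg/m³.
Level flight ⇒ L = W = m·g = 15200 × 9.81 = 1.4911×10^5 N.
q = ½ρv² = ½ × 0.59 × 156² = 7179 Pa.
CL = 2W/(ρv²S) = 2×1.4911×10^5/(0.59×156²×66.6) = 0.3119.
CD = 0.02 + 0.0424 × 0.3119² = 0.02412.
L/D = CL/CD = 0.3119 / 0.02412 = 12.9

L/D = 12.9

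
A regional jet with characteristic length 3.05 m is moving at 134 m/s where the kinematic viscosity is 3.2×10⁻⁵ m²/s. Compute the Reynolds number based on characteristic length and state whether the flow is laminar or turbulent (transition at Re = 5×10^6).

Re = v·c/ν = 134 × 3.05 / (3.2×10⁻⁵) = 1.28×10^7
Since 1.28×10^7 > 5×10^6, the flow is turbulent.

Re = 1.28×10^7 (turbulent)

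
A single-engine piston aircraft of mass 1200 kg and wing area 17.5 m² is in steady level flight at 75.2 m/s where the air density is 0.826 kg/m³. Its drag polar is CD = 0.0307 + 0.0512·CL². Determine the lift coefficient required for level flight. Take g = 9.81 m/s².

In steady level flight, lift balances weight: W = mg = 1200 × 9.81 = 11772 N.
Dynamic pressure q = 0.5 × 0.826 × 75.2² = 2336 Pa.
CL = W/(q·S) = 11772 / (2336 × 17.5) = 0.288.

CL = 0.288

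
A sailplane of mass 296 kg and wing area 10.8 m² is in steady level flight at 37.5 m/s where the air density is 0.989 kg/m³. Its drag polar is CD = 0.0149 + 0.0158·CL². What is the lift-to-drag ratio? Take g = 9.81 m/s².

L/D = 22.4

In steady level flight, lift balances weight: W = mg = 296 × 9.81 = 2903.8 N.
q = ½ρv² = ½ × 0.989 × 37.5² = 695.4 Pa.
CL = 2W/(ρv²S) = 2×2903.8/(0.989×37.5²×10.8) = 0.3866.
CD = 0.0149 + 0.0158 × 0.3866² = 0.01726.
L/D = CL/CD = 0.3866 / 0.01726 = 22.4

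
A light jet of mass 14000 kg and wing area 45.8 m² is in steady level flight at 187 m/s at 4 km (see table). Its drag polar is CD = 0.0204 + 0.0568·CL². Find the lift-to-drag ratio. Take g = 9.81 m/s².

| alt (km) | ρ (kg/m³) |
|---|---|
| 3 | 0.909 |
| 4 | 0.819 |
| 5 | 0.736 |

L/D = 9.15

At 4 km, from the table: ρ = 0.819 kg/m³.
In steady level flight, lift balances weight: W = mg = 14000 × 9.81 = 1.3734×10^5 N.
q = ½ρv² = ½ × 0.819 × 187² = 14320 Pa.
CL = W/(q·S) = 1.3734×10^5 / (14320 × 45.8) = 0.2094.
CD = 0.0204 + 0.0568 × 0.2094² = 0.02289.
L/D = CL/CD = 0.2094 / 0.02289 = 9.15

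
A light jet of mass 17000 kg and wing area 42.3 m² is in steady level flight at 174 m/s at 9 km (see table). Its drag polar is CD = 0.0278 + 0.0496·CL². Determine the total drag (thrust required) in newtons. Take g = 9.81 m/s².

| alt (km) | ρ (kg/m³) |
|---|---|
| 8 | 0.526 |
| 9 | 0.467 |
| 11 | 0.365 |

D = 12900 N

At 9 km, from the table: ρ = 0.467 kg/m³.
Level flight ⇒ L = W = m·g = 17000 × 9.81 = 1.6677×10^5 N.
q = ½ρv² = ½ × 0.467 × 174² = 7069 Pa.
Required CL = L/(qS) = 1.6677×10^5/(7069·42.3) = 0.5577.
CD = 0.0278 + 0.0496 × 0.5577² = 0.04323.
D = q·S·CD = 7069 × 42.3 × 0.04323 = 12930 N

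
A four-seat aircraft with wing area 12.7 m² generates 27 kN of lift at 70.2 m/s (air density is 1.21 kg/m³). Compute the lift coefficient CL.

CL = 0.713

From L = ½ρv²S·CL, rearranging gives CL = 2L/(ρv²S).
CL = 2 × 27000 / (1.21 × 70.2² × 12.7) = 0.713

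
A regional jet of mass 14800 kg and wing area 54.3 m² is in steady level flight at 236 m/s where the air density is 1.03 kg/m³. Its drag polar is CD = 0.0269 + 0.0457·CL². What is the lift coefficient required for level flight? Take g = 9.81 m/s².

CL = 0.0932

In steady level flight, lift balances weight: W = mg = 14800 × 9.81 = 1.4519×10^5 N.
Dynamic pressure q = 0.5 × 1.03 × 236² = 28680 Pa.
Required CL = L/(qS) = 1.4519×10^5/(28680·54.3) = 0.09322.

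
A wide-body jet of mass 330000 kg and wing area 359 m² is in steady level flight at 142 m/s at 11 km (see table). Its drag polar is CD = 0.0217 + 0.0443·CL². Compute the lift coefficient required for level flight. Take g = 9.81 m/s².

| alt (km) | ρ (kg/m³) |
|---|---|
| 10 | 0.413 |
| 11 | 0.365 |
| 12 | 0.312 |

At 11 km, from the table: ρ = 0.365 kg/m³.
In steady level flight, lift balances weight: W = mg = 330000 × 9.81 = 3.2373×10^6 N.
Dynamic pressure q = 0.5 × 0.365 × 142² = 3680 Pa.
CL = W/(q·S) = 3.2373×10^6 / (3680 × 359) = 2.45.

CL = 2.45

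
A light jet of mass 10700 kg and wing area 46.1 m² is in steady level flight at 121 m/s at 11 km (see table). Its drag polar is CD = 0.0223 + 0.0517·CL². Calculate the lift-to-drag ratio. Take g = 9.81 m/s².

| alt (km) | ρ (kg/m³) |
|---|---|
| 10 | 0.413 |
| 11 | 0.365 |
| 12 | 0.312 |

At 11 km, from the table: ρ = 0.365 kg/m³.
In steady level flight, lift balances weight: W = mg = 10700 × 9.81 = 1.0497×10^5 N.
Dynamic pressure q = 0.5 × 0.365 × 121² = 2672 Pa.
Required CL = L/(qS) = 1.0497×10^5/(2672·46.1) = 0.8522.
CD = 0.0223 + 0.0517 × 0.8522² = 0.05984.
L/D = CL/CD = 0.8522 / 0.05984 = 14.2

L/D = 14.2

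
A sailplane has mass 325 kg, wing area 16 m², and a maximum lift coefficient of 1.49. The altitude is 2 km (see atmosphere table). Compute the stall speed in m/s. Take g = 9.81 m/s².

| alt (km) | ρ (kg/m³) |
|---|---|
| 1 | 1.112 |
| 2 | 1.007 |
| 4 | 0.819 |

At 2 km, from the table: ρ = 1.007 kg/m³.
Stall occurs when L = W at CL,max. W = mg = 325 × 9.81 = 3188 N.
From L = ½ρV²S·CL,max = W: V_stall = √(2W/(ρSCL,max)) = √(2·3188/(1.007·16·1.49))
V_stall = √265.6 = 16.3 m/s

V_stall = 16.3 m/s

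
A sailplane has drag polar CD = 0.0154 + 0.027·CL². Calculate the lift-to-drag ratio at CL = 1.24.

L/D = 21.8

CD = 0.0154 + 0.027 × 1.24² = 0.05692
L/D = CL/CD = 1.24 / 0.05692 = 21.8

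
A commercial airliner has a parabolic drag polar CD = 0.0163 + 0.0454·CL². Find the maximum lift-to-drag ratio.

For CD = CD0 + K·CL², (L/D)max occurs at CL* = √(CD0/K) and equals 1/(2√(K·CD0)).
(L/D)max = 1/(2√(0.0454 × 0.0163)) = 1/(2 × 0.0272) = 18.4

(L/D)max = 18.4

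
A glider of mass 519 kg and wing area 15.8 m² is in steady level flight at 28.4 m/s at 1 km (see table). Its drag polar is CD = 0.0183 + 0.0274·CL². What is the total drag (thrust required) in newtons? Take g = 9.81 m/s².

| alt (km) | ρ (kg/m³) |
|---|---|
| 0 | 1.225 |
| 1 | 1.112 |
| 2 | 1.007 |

D = 230 N

At 1 km, from the table: ρ = 1.112 kg/m³.
Weight W = mg = 519 × 9.81 = 5091.4 N; in level flight L = W.
Dynamic pressure q = 0.5 × 1.112 × 28.4² = 448.4 Pa.
CL = W/(q·S) = 5091.4 / (448.4 × 15.8) = 0.7186.
CD = 0.0183 + 0.0274 × 0.7186² = 0.03245.
D = q·S·CD = 448.4 × 15.8 × 0.03245 = 229.9 N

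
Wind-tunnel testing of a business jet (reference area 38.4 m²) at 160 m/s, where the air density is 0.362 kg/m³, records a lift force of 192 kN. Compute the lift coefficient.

CL = 1.08

From L = ½ρv²S·CL, rearranging gives CL = 2L/(ρv²S).
CL = 2 × 1.92×10^5 / (0.362 × 160² × 38.4) = 1.08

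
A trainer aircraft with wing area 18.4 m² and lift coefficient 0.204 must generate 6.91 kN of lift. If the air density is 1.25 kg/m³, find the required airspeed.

L = ½ρv²S·CL ⇒ v = √(2L/(ρ·S·CL))
v = √(2 × 6910 / (1.25 × 18.4 × 0.204)) = √2945 = 54.3 m/s

v = 54.3 m/s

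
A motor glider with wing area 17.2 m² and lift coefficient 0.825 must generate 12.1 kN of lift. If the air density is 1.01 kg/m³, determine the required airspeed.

v = 41.1 m/s

L = ½ρv²S·CL ⇒ v = √(2L/(ρ·S·CL))
v = √(2 × 12100 / (1.01 × 17.2 × 0.825)) = √1689 = 41.1 m/s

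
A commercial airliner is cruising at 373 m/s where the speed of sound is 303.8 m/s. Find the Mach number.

M = 1.23

M = v/a = 373 / 303.8 = 1.23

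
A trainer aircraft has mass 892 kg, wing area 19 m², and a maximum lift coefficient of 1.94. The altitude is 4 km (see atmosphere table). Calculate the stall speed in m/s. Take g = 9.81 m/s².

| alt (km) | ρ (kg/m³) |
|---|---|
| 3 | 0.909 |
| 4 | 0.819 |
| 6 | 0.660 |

At 4 km, from the table: ρ = 0.819 kg/m³.
At stall, lift equals weight: L = W = m·g = 892 × 9.81 = 8751 N.
V_stall = √(2W/(ρ·S·CL,max)) = √(2 × 8751 / (0.819 × 19 × 1.94))
V_stall = √579.7 = 24.1 m/s

V_stall = 24.1 m/s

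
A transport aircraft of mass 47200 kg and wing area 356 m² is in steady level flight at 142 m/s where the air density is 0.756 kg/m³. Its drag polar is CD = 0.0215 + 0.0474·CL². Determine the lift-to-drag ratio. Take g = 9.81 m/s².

L/D = 7.46

Level flight ⇒ L = W = m·g = 47200 × 9.81 = 4.6303×10^5 N.
Dynamic pressure q = 0.5 × 0.756 × 142² = 7622 Pa.
CL = 2W/(ρv²S) = 2×4.6303×10^5/(0.756×142²×356) = 0.1706.
CD = 0.0215 + 0.0474 × 0.1706² = 0.02288.
L/D = CL/CD = 0.1706 / 0.02288 = 7.46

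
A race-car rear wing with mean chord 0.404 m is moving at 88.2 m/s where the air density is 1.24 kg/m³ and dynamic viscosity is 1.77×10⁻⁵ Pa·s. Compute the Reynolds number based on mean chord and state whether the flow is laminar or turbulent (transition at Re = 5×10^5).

Re = 2.5×10^6 (turbulent)

Re = ρ·v·c/μ = 1.24 × 88.2 × 0.404 / (1.77×10⁻⁵) = 2.5×10^6
Since 2.5×10^6 > 5×10^5, the flow is turbulent.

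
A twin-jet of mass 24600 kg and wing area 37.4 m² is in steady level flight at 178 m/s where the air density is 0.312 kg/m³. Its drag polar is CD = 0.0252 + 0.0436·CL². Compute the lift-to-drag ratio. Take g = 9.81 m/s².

In steady level flight, lift balances weight: W = mg = 24600 × 9.81 = 2.4133×10^5 N.
q = ½ρv² = ½ × 0.312 × 178² = 4943 Pa.
Required CL = L/(qS) = 2.4133×10^5/(4943·37.4) = 1.305.
CD = 0.0252 + 0.0436 × 1.305² = 0.09951.
L/D = CL/CD = 1.305 / 0.09951 = 13.1

L/D = 13.1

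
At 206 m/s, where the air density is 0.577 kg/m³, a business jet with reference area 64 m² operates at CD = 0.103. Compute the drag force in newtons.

Dynamic pressure q = ½ρv² = ½ × 0.577 × 206² = 12240 Pa.
D = q·S·CD = 12240 × 64 × 0.103 = 80700 N ≈ 80.7 kN

D = 80700 N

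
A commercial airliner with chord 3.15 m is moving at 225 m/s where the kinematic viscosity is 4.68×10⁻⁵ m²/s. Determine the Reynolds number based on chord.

Re = 1.51×10^7

Re = v·c/ν = 225 × 3.15 / (4.68×10⁻⁵) = 1.51×10^7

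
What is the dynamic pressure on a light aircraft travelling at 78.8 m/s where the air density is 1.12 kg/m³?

q = 3480 Pa

q = ½ρv² = ½ × 1.12 × 78.8² = 3480 Pa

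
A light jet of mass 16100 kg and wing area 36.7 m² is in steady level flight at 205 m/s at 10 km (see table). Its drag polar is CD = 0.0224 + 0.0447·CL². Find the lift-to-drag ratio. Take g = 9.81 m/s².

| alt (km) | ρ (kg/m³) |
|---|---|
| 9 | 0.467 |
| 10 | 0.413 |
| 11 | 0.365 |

At 10 km, from the table: ρ = 0.413 kg/m³.
Level flight ⇒ L = W = m·g = 16100 × 9.81 = 1.5794×10^5 N.
Dynamic pressure q = 0.5 × 0.413 × 205² = 8678 Pa.
CL = W/(q·S) = 1.5794×10^5 / (8678 × 36.7) = 0.4959.
CD = 0.0224 + 0.0447 × 0.4959² = 0.03339.
L/D = CL/CD = 0.4959 / 0.03339 = 14.9

L/D = 14.9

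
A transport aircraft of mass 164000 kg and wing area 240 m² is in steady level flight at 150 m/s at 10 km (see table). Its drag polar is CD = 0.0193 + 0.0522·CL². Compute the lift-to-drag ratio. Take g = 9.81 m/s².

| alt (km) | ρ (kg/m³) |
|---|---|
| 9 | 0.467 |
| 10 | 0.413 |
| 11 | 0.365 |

At 10 km, from the table: ρ = 0.413 kg/m³.
Level flight ⇒ L = W = m·g = 164000 × 9.81 = 1.6088×10^6 N.
q = ½ρv² = ½ × 0.413 × 150² = 4646 Pa.
Required CL = L/(qS) = 1.6088×10^6/(4646·240) = 1.443.
CD = 0.0193 + 0.0522 × 1.443² = 0.128.
L/D = CL/CD = 1.443 / 0.128 = 11.3

L/D = 11.3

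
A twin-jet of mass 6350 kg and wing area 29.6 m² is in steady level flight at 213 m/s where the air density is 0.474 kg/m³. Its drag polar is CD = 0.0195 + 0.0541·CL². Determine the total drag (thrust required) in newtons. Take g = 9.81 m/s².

In steady level flight, lift balances weight: W = mg = 6350 × 9.81 = 62294 N.
Dynamic pressure q = 0.5 × 0.474 × 213² = 10750 Pa.
CL = W/(q·S) = 62294 / (10750 × 29.6) = 0.1957.
CD = 0.0195 + 0.0541 × 0.1957² = 0.02157.
D = q·S·CD = 10750 × 29.6 × 0.02157 = 6866 N

D = 6870 N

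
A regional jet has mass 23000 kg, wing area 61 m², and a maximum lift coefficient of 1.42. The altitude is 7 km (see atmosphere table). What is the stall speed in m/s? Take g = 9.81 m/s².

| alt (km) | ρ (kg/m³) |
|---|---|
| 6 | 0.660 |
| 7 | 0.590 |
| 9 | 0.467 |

V_stall = 94 m/s

At 7 km, from the table: ρ = 0.590 kg/m³.
Stall occurs when L = W at CL,max. W = mg = 23000 × 9.81 = 2.256×10^5 N.
From L = ½ρV²S·CL,max = W: V_stall = √(2W/(ρSCL,max)) = √(2·2.256×10^5/(0.59·61·1.42))
V_stall = √8830 = 94 m/s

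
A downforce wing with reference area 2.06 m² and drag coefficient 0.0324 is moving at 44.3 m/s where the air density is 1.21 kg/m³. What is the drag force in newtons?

D = ½ρv²S·CD = ½ × 1.21 × 44.3² × 2.06 × 0.0324 = 79.2 N

D = 79.2 N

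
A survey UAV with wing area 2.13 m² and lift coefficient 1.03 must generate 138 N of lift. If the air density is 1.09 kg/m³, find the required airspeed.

L = ½ρv²S·CL ⇒ v = √(2L/(ρ·S·CL))
v = √(2 × 138 / (1.09 × 2.13 × 1.03)) = √115.4 = 10.7 m/s

v = 10.7 m/s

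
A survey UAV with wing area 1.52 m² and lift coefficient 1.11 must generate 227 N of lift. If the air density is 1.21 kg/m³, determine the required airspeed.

v = 14.9 m/s

L = ½ρv²S·CL ⇒ v = √(2L/(ρ·S·CL))
v = √(2 × 227 / (1.21 × 1.52 × 1.11)) = √222.4 = 14.9 m/s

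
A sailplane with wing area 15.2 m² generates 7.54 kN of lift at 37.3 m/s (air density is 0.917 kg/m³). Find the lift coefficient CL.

From L = ½ρv²S·CL, rearranging gives CL = 2L/(ρv²S).
CL = 2 × 7540 / (0.917 × 37.3² × 15.2) = 0.778

CL = 0.778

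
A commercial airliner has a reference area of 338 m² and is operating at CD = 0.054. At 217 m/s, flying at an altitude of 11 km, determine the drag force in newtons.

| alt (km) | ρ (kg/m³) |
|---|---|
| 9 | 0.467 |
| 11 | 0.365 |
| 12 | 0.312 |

At 11 km, from the table: ρ = 0.365 kg/m³.
D = ½ρv²S·CD = ½ × 0.365 × 217² × 338 × 0.054 = 1.57×10^5 N ≈ 157 kN

D = 1.57×10^5 N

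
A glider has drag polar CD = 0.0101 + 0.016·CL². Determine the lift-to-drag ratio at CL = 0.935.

CD = 0.0101 + 0.016 × 0.935² = 0.02409
L/D = CL/CD = 0.935 / 0.02409 = 38.8

L/D = 38.8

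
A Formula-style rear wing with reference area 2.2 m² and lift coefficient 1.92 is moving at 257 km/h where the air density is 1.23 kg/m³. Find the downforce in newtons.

L = 13200 N

Convert speed: v = 257 km/h ÷ 3.6 = 71.39 m/s.
L = ½ρv²S·CL = ½ × 1.23 × 71.39² × 2.2 × 1.92 = 13200 N ≈ 13.2 kN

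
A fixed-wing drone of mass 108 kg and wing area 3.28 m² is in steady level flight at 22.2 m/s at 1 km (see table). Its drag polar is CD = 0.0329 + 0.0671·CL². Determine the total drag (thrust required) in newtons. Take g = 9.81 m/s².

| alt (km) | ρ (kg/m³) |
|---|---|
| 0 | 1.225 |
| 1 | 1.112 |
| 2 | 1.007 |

At 1 km, from the table: ρ = 1.112 kg/m³.
Level flight ⇒ L = W = m·g = 108 × 9.81 = 1059.5 N.
Dynamic pressure q = 0.5 × 1.112 × 22.2² = 274 Pa.
CL = W/(q·S) = 1059.5 / (274 × 3.28) = 1.179.
CD = 0.0329 + 0.0671 × 1.179² = 0.1261.
D = q·S·CD = 274 × 3.28 × 0.1261 = 113.4 N

D = 113 N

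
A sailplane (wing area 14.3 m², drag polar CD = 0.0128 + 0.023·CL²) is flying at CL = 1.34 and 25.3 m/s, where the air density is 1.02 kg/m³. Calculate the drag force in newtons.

CD = 0.0128 + 0.023 × 1.34² = 0.0541
D = ½ρv²S·CD = ½ × 1.02 × 25.3² × 14.3 × 0.0541 = 253 N

D = 253 N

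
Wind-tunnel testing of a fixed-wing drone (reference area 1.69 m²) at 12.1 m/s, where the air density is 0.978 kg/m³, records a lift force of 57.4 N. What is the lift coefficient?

CL = 0.474

From L = ½ρv²S·CL, rearranging gives CL = 2L/(ρv²S).
CL = 2 × 57.4 / (0.978 × 12.1² × 1.69) = 0.474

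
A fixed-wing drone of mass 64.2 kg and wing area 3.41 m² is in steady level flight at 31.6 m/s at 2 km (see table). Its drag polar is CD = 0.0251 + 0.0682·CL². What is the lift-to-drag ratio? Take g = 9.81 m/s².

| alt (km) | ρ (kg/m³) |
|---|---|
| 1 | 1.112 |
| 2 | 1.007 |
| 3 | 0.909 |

L/D = 10.7

At 2 km, from the table: ρ = 1.007 kg/m³.
Level flight ⇒ L = W = m·g = 64.2 × 9.81 = 629.8 N.
q = ½ρv² = ½ × 1.007 × 31.6² = 502.8 Pa.
Required CL = L/(qS) = 629.8/(502.8·3.41) = 0.3673.
CD = 0.0251 + 0.0682 × 0.3673² = 0.0343.
L/D = CL/CD = 0.3673 / 0.0343 = 10.7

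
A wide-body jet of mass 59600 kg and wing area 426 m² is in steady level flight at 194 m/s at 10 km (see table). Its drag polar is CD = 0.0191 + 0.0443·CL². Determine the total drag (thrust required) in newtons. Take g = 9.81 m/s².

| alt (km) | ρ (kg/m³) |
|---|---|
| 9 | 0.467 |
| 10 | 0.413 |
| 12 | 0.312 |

At 10 km, from the table: ρ = 0.413 kg/m³.
Weight W = mg = 59600 × 9.81 = 5.8468×10^5 N; in level flight L = W.
q = ½ρv² = ½ × 0.413 × 194² = 7772 Pa.
Required CL = L/(qS) = 5.8468×10^5/(7772·426) = 0.1766.
CD = 0.0191 + 0.0443 × 0.1766² = 0.02048.
D = q·S·CD = 7772 × 426 × 0.02048 = 67810 N

D = 67800 N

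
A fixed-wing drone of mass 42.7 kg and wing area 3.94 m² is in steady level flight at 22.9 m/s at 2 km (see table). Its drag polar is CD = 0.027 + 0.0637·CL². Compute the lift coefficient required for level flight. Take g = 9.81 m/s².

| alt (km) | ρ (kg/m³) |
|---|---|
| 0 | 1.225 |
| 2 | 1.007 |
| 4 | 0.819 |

CL = 0.403

At 2 km, from the table: ρ = 1.007 kg/m³.
Weight W = mg = 42.7 × 9.81 = 418.89 N; in level flight L = W.
Dynamic pressure q = 0.5 × 1.007 × 22.9² = 264 Pa.
CL = W/(q·S) = 418.89 / (264 × 3.94) = 0.4027.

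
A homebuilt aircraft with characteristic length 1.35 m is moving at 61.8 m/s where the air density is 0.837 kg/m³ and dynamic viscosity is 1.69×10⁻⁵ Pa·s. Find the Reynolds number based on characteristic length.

Re = 4.13×10^6

Re = ρ·v·c/μ = 0.837 × 61.8 × 1.35 / (1.69×10⁻⁵) = 4.13×10^6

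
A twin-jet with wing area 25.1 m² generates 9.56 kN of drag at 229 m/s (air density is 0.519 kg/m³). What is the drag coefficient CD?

From D = ½ρv²S·CD, rearranging gives CD = 2D/(ρv²S).
CD = 2 × 9560 / (0.519 × 229² × 25.1) = 0.028

CD = 0.028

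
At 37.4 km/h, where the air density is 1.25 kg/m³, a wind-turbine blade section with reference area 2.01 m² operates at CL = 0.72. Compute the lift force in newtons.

L = 97.6 N

Convert speed: v = 37.4 km/h ÷ 3.6 = 10.39 m/s.
L = ½ρv²S·CL = ½ × 1.25 × 10.39² × 2.01 × 0.72 = 97.6 N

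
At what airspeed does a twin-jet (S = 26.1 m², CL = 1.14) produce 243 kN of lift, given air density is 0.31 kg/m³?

v = 230 m/s

L = ½ρv²S·CL ⇒ v = √(2L/(ρ·S·CL))
v = √(2 × 2.43×10^5 / (0.31 × 26.1 × 1.14)) = √52690 = 230 m/s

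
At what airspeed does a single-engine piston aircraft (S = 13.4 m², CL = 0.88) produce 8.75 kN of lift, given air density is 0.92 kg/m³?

L = ½ρv²S·CL ⇒ v = √(2L/(ρ·S·CL))
v = √(2 × 8750 / (0.92 × 13.4 × 0.88)) = √1613 = 40.2 m/s

v = 40.2 m/s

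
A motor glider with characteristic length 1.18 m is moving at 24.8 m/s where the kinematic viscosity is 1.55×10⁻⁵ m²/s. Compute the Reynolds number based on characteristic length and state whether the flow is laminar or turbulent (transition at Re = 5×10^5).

Re = v·c/ν = 24.8 × 1.18 / (1.55×10⁻⁵) = 1.89×10^6
Since 1.89×10^6 > 5×10^5, the flow is turbulent.

Re = 1.89×10^6 (turbulent)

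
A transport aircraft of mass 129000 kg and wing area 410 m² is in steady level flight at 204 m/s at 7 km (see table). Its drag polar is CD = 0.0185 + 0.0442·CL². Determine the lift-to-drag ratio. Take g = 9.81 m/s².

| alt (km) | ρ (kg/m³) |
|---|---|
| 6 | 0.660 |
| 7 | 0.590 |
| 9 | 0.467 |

L/D = 11.8

At 7 km, from the table: ρ = 0.590 kg/m³.
Level flight ⇒ L = W = m·g = 129000 × 9.81 = 1.2655×10^6 N.
q = ½ρv² = ½ × 0.59 × 204² = 12280 Pa.
Required CL = L/(qS) = 1.2655×10^6/(12280·410) = 0.2514.
CD = 0.0185 + 0.0442 × 0.2514² = 0.02129.
L/D = CL/CD = 0.2514 / 0.02129 = 11.8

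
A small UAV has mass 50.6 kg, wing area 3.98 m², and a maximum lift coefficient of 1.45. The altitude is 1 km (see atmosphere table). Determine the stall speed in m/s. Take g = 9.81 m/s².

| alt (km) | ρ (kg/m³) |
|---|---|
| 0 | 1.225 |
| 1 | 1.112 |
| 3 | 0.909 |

At 1 km, from the table: ρ = 1.112 kg/m³.
Weight W = mg = 50.6 × 9.81 = 496.4 N.
From L = ½ρV²S·CL,max = W: V_stall = √(2W/(ρSCL,max)) = √(2·496.4/(1.112·3.98·1.45))
V_stall = √154.7 = 12.4 m/s

V_stall = 12.4 m/s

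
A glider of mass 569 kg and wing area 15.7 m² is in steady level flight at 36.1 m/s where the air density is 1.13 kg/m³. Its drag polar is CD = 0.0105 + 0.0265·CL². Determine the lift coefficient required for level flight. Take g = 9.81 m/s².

CL = 0.483

In steady level flight, lift balances weight: W = mg = 569 × 9.81 = 5581.9 N.
q = ½ρv² = ½ × 1.13 × 36.1² = 736.3 Pa.
CL = W/(q·S) = 5581.9 / (736.3 × 15.7) = 0.4829.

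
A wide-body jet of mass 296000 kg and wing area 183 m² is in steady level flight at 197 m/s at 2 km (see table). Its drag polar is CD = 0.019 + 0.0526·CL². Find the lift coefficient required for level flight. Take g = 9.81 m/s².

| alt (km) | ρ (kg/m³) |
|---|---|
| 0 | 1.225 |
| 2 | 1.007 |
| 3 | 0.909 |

CL = 0.812

At 2 km, from the table: ρ = 1.007 kg/m³.
Weight W = mg = 296000 × 9.81 = 2.9038×10^6 N; in level flight L = W.
q = ½ρv² = ½ × 1.007 × 197² = 19540 Pa.
CL = 2W/(ρv²S) = 2×2.9038×10^6/(1.007×197²×183) = 0.812.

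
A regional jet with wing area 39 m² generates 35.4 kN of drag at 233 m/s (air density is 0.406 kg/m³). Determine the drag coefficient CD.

CD = 0.0824

From D = ½ρv²S·CD, rearranging gives CD = 2D/(ρv²S).
CD = 2 × 35400 / (0.406 × 233² × 39) = 0.0824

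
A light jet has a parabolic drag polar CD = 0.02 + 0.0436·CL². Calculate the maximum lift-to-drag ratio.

For CD = CD0 + K·CL², (L/D)max occurs at CL* = √(CD0/K) and equals 1/(2√(K·CD0)).
(L/D)max = 1/(2√(0.0436 × 0.02)) = 1/(2 × 0.02953) = 16.9

(L/D)max = 16.9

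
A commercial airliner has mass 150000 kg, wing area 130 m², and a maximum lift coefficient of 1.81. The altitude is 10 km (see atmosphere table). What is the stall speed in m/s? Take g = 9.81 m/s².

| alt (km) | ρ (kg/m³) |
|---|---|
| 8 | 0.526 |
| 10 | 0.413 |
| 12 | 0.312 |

V_stall = 174 m/s

At 10 km, from the table: ρ = 0.413 kg/m³.
Weight W = mg = 150000 × 9.81 = 1.472×10^6 N.
V_stall = √(2W/(ρ·S·CL,max)) = √(2 × 1.472×10^6 / (0.413 × 130 × 1.81))
V_stall = √30280 = 174 m/s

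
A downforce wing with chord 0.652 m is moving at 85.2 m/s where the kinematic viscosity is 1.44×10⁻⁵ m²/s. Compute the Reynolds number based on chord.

Re = 3.86×10^6

Re = v·c/ν = 85.2 × 0.652 / (1.44×10⁻⁵) = 3.86×10^6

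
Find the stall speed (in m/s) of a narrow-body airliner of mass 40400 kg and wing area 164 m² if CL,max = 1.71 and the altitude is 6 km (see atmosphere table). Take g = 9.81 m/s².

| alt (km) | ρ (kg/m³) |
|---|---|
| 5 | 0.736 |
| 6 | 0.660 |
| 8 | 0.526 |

At 6 km, from the table: ρ = 0.660 kg/m³.
Stall occurs when L = W at CL,max. W = mg = 40400 × 9.81 = 3.963×10^5 N.
V_stall = √(2W/(ρ·S·CL,max)) = √(2 × 3.963×10^5 / (0.66 × 164 × 1.71))
V_stall = √4282 = 65.4 m/s

V_stall = 65.4 m/s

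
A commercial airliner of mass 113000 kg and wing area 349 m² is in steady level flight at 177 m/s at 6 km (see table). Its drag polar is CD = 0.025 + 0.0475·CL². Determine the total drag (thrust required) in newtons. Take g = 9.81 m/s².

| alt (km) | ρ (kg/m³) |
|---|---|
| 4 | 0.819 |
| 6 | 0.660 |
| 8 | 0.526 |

At 6 km, from the table: ρ = 0.660 kg/m³.
Weight W = mg = 113000 × 9.81 = 1.1085×10^6 N; in level flight L = W.
q = ½ρv² = ½ × 0.66 × 177² = 10340 Pa.
Required CL = L/(qS) = 1.1085×10^6/(10340·349) = 0.3072.
CD = 0.025 + 0.0475 × 0.3072² = 0.02948.
D = q·S·CD = 10340 × 349 × 0.02948 = 1.064×10^5 N

D = 1.06×10^5 N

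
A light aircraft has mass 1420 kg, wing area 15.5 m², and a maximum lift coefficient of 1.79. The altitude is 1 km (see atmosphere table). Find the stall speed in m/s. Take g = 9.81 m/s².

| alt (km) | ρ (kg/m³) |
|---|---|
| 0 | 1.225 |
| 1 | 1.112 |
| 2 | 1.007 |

V_stall = 30.1 m/s

At 1 km, from the table: ρ = 1.112 kg/m³.
At stall, lift equals weight: L = W = m·g = 1420 × 9.81 = 13930 N.
From L = ½ρV²S·CL,max = W: V_stall = √(2W/(ρSCL,max)) = √(2·13930/(1.112·15.5·1.79))
V_stall = √903 = 30.1 m/s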